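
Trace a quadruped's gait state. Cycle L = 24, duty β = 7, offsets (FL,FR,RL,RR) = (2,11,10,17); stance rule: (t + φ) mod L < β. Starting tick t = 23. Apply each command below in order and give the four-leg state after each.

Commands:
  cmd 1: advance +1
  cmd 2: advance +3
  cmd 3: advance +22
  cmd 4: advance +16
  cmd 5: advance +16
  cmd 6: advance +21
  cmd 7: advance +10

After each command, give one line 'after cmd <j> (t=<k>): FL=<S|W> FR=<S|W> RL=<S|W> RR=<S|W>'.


after cmd 1 (t=24): FL=S FR=W RL=W RR=W
after cmd 2 (t=27): FL=S FR=W RL=W RR=W
after cmd 3 (t=49): FL=S FR=W RL=W RR=W
after cmd 4 (t=65): FL=W FR=S RL=S RR=W
after cmd 5 (t=81): FL=W FR=W RL=W RR=S
after cmd 6 (t=102): FL=W FR=W RL=W RR=W
after cmd 7 (t=112): FL=W FR=S RL=S RR=W

start t=23: FL=S FR=W RL=W RR=W
cmd 1: advance +1 → t=24, phase=(2,11,10,17) → FL=S FR=W RL=W RR=W
cmd 2: advance +3 → t=27, phase=(5,14,13,20) → FL=S FR=W RL=W RR=W
cmd 3: advance +22 → t=49, phase=(3,12,11,18) → FL=S FR=W RL=W RR=W
cmd 4: advance +16 → t=65, phase=(19,4,3,10) → FL=W FR=S RL=S RR=W
cmd 5: advance +16 → t=81, phase=(11,20,19,2) → FL=W FR=W RL=W RR=S
cmd 6: advance +21 → t=102, phase=(8,17,16,23) → FL=W FR=W RL=W RR=W
cmd 7: advance +10 → t=112, phase=(18,3,2,9) → FL=W FR=S RL=S RR=W


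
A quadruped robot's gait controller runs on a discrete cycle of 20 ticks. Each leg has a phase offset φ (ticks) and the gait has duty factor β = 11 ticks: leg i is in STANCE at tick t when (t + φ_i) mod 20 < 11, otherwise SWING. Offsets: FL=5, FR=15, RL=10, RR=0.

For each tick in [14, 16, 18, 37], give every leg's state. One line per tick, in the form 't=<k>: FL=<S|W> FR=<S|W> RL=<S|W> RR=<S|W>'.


t=14: FL=W FR=S RL=S RR=W
t=16: FL=S FR=W RL=S RR=W
t=18: FL=S FR=W RL=S RR=W
t=37: FL=S FR=W RL=S RR=W

t=14: phase=(19,9,4,14) vs β=11 → FL=W FR=S RL=S RR=W
t=16: phase=(1,11,6,16) vs β=11 → FL=S FR=W RL=S RR=W
t=18: phase=(3,13,8,18) vs β=11 → FL=S FR=W RL=S RR=W
t=37: phase=(2,12,7,17) vs β=11 → FL=S FR=W RL=S RR=W


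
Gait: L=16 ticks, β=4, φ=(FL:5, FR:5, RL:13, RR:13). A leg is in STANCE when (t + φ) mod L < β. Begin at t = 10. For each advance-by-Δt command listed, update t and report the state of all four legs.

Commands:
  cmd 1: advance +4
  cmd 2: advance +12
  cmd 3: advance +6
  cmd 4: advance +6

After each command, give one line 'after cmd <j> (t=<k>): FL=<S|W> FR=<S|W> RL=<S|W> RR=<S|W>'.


after cmd 1 (t=14): FL=S FR=S RL=W RR=W
after cmd 2 (t=26): FL=W FR=W RL=W RR=W
after cmd 3 (t=32): FL=W FR=W RL=W RR=W
after cmd 4 (t=38): FL=W FR=W RL=S RR=S

start t=10: FL=W FR=W RL=W RR=W
cmd 1: advance +4 → t=14, phase=(3,3,11,11) → FL=S FR=S RL=W RR=W
cmd 2: advance +12 → t=26, phase=(15,15,7,7) → FL=W FR=W RL=W RR=W
cmd 3: advance +6 → t=32, phase=(5,5,13,13) → FL=W FR=W RL=W RR=W
cmd 4: advance +6 → t=38, phase=(11,11,3,3) → FL=W FR=W RL=S RR=S


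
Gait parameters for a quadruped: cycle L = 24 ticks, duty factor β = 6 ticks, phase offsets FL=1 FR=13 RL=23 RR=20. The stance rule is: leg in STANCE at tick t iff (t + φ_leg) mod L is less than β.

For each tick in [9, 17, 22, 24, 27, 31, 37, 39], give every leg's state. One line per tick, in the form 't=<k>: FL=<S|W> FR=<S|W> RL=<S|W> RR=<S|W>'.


t=9: FL=W FR=W RL=W RR=S
t=17: FL=W FR=W RL=W RR=W
t=22: FL=W FR=W RL=W RR=W
t=24: FL=S FR=W RL=W RR=W
t=27: FL=S FR=W RL=S RR=W
t=31: FL=W FR=W RL=W RR=S
t=37: FL=W FR=S RL=W RR=W
t=39: FL=W FR=S RL=W RR=W

t=9: phase=(10,22,8,5) vs β=6 → FL=W FR=W RL=W RR=S
t=17: phase=(18,6,16,13) vs β=6 → FL=W FR=W RL=W RR=W
t=22: phase=(23,11,21,18) vs β=6 → FL=W FR=W RL=W RR=W
t=24: phase=(1,13,23,20) vs β=6 → FL=S FR=W RL=W RR=W
t=27: phase=(4,16,2,23) vs β=6 → FL=S FR=W RL=S RR=W
t=31: phase=(8,20,6,3) vs β=6 → FL=W FR=W RL=W RR=S
t=37: phase=(14,2,12,9) vs β=6 → FL=W FR=S RL=W RR=W
t=39: phase=(16,4,14,11) vs β=6 → FL=W FR=S RL=W RR=W


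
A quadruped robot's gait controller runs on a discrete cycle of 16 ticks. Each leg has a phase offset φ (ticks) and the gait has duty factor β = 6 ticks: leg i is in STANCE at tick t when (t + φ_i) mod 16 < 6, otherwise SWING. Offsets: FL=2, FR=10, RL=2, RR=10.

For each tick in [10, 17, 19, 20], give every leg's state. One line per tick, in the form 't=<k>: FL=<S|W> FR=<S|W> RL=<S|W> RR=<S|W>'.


t=10: phase=(12,4,12,4) vs β=6 → FL=W FR=S RL=W RR=S
t=17: phase=(3,11,3,11) vs β=6 → FL=S FR=W RL=S RR=W
t=19: phase=(5,13,5,13) vs β=6 → FL=S FR=W RL=S RR=W
t=20: phase=(6,14,6,14) vs β=6 → FL=W FR=W RL=W RR=W

t=10: FL=W FR=S RL=W RR=S
t=17: FL=S FR=W RL=S RR=W
t=19: FL=S FR=W RL=S RR=W
t=20: FL=W FR=W RL=W RR=W


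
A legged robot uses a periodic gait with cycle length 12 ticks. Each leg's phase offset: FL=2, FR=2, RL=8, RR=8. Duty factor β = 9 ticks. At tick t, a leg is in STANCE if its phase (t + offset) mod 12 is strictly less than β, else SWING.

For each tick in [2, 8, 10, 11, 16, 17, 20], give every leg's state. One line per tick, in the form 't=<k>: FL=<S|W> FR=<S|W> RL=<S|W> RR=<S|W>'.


t=2: phase=(4,4,10,10) vs β=9 → FL=S FR=S RL=W RR=W
t=8: phase=(10,10,4,4) vs β=9 → FL=W FR=W RL=S RR=S
t=10: phase=(0,0,6,6) vs β=9 → FL=S FR=S RL=S RR=S
t=11: phase=(1,1,7,7) vs β=9 → FL=S FR=S RL=S RR=S
t=16: phase=(6,6,0,0) vs β=9 → FL=S FR=S RL=S RR=S
t=17: phase=(7,7,1,1) vs β=9 → FL=S FR=S RL=S RR=S
t=20: phase=(10,10,4,4) vs β=9 → FL=W FR=W RL=S RR=S

t=2: FL=S FR=S RL=W RR=W
t=8: FL=W FR=W RL=S RR=S
t=10: FL=S FR=S RL=S RR=S
t=11: FL=S FR=S RL=S RR=S
t=16: FL=S FR=S RL=S RR=S
t=17: FL=S FR=S RL=S RR=S
t=20: FL=W FR=W RL=S RR=S


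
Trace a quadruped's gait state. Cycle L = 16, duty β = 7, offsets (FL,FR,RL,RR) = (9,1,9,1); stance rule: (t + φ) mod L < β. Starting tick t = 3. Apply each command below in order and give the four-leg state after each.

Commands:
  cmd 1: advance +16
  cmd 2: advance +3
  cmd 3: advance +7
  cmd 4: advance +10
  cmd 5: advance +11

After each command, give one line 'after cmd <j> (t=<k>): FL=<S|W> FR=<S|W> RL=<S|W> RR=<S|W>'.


after cmd 1 (t=19): FL=W FR=S RL=W RR=S
after cmd 2 (t=22): FL=W FR=W RL=W RR=W
after cmd 3 (t=29): FL=S FR=W RL=S RR=W
after cmd 4 (t=39): FL=S FR=W RL=S RR=W
after cmd 5 (t=50): FL=W FR=S RL=W RR=S

start t=3: FL=W FR=S RL=W RR=S
cmd 1: advance +16 → t=19, phase=(12,4,12,4) → FL=W FR=S RL=W RR=S
cmd 2: advance +3 → t=22, phase=(15,7,15,7) → FL=W FR=W RL=W RR=W
cmd 3: advance +7 → t=29, phase=(6,14,6,14) → FL=S FR=W RL=S RR=W
cmd 4: advance +10 → t=39, phase=(0,8,0,8) → FL=S FR=W RL=S RR=W
cmd 5: advance +11 → t=50, phase=(11,3,11,3) → FL=W FR=S RL=W RR=S


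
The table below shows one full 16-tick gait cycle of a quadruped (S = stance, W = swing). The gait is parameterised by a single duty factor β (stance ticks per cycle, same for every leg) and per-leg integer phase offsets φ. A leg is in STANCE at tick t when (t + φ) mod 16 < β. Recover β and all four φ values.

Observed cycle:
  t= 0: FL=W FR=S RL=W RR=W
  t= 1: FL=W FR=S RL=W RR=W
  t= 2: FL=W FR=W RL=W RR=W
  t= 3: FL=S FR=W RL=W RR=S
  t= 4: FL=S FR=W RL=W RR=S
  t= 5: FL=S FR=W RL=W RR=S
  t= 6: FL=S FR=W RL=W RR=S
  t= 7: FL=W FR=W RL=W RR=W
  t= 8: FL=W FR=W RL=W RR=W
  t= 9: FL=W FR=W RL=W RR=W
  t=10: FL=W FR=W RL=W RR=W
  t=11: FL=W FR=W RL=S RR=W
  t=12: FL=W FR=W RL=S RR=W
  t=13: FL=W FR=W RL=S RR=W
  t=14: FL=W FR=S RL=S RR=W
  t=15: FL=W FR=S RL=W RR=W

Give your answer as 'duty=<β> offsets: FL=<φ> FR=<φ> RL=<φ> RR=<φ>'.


duty β = stance ticks per leg = 4
FL: stance ticks = 4; W→S at t=3 → φ=13
FR: stance ticks = 4; W→S at t=14 → φ=2
RL: stance ticks = 4; W→S at t=11 → φ=5
RR: stance ticks = 4; W→S at t=3 → φ=13

duty=4 offsets: FL=13 FR=2 RL=5 RR=13


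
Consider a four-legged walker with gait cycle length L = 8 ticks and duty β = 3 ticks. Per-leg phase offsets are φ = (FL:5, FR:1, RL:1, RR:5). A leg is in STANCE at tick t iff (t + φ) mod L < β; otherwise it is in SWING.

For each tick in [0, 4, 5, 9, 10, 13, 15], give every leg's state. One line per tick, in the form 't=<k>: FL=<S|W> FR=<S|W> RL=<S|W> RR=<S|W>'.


t=0: phase=(5,1,1,5) vs β=3 → FL=W FR=S RL=S RR=W
t=4: phase=(1,5,5,1) vs β=3 → FL=S FR=W RL=W RR=S
t=5: phase=(2,6,6,2) vs β=3 → FL=S FR=W RL=W RR=S
t=9: phase=(6,2,2,6) vs β=3 → FL=W FR=S RL=S RR=W
t=10: phase=(7,3,3,7) vs β=3 → FL=W FR=W RL=W RR=W
t=13: phase=(2,6,6,2) vs β=3 → FL=S FR=W RL=W RR=S
t=15: phase=(4,0,0,4) vs β=3 → FL=W FR=S RL=S RR=W

t=0: FL=W FR=S RL=S RR=W
t=4: FL=S FR=W RL=W RR=S
t=5: FL=S FR=W RL=W RR=S
t=9: FL=W FR=S RL=S RR=W
t=10: FL=W FR=W RL=W RR=W
t=13: FL=S FR=W RL=W RR=S
t=15: FL=W FR=S RL=S RR=W


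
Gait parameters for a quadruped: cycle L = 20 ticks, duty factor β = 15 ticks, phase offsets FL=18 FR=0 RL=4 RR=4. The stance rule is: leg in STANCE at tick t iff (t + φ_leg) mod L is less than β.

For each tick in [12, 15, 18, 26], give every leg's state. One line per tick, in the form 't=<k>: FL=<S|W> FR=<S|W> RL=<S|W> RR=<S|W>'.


t=12: FL=S FR=S RL=W RR=W
t=15: FL=S FR=W RL=W RR=W
t=18: FL=W FR=W RL=S RR=S
t=26: FL=S FR=S RL=S RR=S

t=12: phase=(10,12,16,16) vs β=15 → FL=S FR=S RL=W RR=W
t=15: phase=(13,15,19,19) vs β=15 → FL=S FR=W RL=W RR=W
t=18: phase=(16,18,2,2) vs β=15 → FL=W FR=W RL=S RR=S
t=26: phase=(4,6,10,10) vs β=15 → FL=S FR=S RL=S RR=S


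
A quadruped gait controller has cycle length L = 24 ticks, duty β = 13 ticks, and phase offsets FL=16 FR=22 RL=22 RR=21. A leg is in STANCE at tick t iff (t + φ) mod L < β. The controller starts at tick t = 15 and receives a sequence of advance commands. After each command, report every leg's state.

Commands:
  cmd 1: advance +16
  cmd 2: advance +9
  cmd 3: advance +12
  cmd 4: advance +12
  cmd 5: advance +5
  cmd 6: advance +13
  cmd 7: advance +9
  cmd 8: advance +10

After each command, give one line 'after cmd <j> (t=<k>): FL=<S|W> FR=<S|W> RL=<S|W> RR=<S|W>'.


after cmd 1 (t=31): FL=W FR=S RL=S RR=S
after cmd 2 (t=40): FL=S FR=W RL=W RR=W
after cmd 3 (t=52): FL=W FR=S RL=S RR=S
after cmd 4 (t=64): FL=S FR=W RL=W RR=W
after cmd 5 (t=69): FL=W FR=W RL=W RR=W
after cmd 6 (t=82): FL=S FR=S RL=S RR=S
after cmd 7 (t=91): FL=S FR=W RL=W RR=W
after cmd 8 (t=101): FL=W FR=S RL=S RR=S

start t=15: FL=S FR=W RL=W RR=S
cmd 1: advance +16 → t=31, phase=(23,5,5,4) → FL=W FR=S RL=S RR=S
cmd 2: advance +9 → t=40, phase=(8,14,14,13) → FL=S FR=W RL=W RR=W
cmd 3: advance +12 → t=52, phase=(20,2,2,1) → FL=W FR=S RL=S RR=S
cmd 4: advance +12 → t=64, phase=(8,14,14,13) → FL=S FR=W RL=W RR=W
cmd 5: advance +5 → t=69, phase=(13,19,19,18) → FL=W FR=W RL=W RR=W
cmd 6: advance +13 → t=82, phase=(2,8,8,7) → FL=S FR=S RL=S RR=S
cmd 7: advance +9 → t=91, phase=(11,17,17,16) → FL=S FR=W RL=W RR=W
cmd 8: advance +10 → t=101, phase=(21,3,3,2) → FL=W FR=S RL=S RR=S


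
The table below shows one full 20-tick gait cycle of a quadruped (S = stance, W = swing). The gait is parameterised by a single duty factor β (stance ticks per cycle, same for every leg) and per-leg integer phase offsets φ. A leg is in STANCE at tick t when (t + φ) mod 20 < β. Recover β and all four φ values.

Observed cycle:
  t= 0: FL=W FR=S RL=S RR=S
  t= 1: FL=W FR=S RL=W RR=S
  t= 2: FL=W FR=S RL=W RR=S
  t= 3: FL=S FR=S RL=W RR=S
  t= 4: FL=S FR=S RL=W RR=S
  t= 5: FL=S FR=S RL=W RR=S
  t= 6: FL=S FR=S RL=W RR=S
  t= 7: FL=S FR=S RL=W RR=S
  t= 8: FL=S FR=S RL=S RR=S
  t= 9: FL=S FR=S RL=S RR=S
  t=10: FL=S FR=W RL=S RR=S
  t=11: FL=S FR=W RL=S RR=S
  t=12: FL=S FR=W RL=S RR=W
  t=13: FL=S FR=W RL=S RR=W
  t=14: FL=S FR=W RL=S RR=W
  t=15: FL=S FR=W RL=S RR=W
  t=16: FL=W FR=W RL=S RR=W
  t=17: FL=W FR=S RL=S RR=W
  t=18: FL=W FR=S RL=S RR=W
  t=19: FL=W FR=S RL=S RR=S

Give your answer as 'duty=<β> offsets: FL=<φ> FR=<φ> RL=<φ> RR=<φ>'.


duty β = stance ticks per leg = 13
FL: stance ticks = 13; W→S at t=3 → φ=17
FR: stance ticks = 13; W→S at t=17 → φ=3
RL: stance ticks = 13; W→S at t=8 → φ=12
RR: stance ticks = 13; W→S at t=19 → φ=1

duty=13 offsets: FL=17 FR=3 RL=12 RR=1


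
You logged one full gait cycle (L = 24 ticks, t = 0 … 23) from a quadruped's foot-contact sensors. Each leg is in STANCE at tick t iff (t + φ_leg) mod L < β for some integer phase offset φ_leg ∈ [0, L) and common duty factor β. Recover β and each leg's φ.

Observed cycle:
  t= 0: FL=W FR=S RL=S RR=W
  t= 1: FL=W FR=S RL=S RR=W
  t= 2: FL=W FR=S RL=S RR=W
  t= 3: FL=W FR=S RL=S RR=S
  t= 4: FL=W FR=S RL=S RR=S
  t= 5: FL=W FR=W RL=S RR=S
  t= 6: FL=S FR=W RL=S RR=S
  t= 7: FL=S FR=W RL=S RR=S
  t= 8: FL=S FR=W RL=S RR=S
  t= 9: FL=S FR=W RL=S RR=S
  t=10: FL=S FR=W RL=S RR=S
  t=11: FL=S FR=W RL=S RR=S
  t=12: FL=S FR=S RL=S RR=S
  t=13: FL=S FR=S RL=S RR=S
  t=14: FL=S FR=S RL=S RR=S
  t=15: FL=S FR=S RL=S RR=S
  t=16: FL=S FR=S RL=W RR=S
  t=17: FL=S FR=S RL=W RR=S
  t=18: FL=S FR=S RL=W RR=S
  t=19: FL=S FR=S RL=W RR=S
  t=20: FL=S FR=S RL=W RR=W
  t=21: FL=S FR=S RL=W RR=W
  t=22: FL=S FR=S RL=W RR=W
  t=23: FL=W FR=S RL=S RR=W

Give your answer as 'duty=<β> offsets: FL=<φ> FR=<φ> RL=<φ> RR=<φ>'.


duty=17 offsets: FL=18 FR=12 RL=1 RR=21

duty β = stance ticks per leg = 17
FL: stance ticks = 17; W→S at t=6 → φ=18
FR: stance ticks = 17; W→S at t=12 → φ=12
RL: stance ticks = 17; W→S at t=23 → φ=1
RR: stance ticks = 17; W→S at t=3 → φ=21


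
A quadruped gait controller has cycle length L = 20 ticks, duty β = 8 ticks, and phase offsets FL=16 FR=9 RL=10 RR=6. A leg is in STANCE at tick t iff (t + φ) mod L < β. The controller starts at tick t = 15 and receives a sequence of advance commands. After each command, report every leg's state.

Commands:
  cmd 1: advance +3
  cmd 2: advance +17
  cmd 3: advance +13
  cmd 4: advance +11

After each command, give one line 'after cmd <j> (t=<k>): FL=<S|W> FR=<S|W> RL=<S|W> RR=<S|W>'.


start t=15: FL=W FR=S RL=S RR=S
cmd 1: advance +3 → t=18, phase=(14,7,8,4) → FL=W FR=S RL=W RR=S
cmd 2: advance +17 → t=35, phase=(11,4,5,1) → FL=W FR=S RL=S RR=S
cmd 3: advance +13 → t=48, phase=(4,17,18,14) → FL=S FR=W RL=W RR=W
cmd 4: advance +11 → t=59, phase=(15,8,9,5) → FL=W FR=W RL=W RR=S

after cmd 1 (t=18): FL=W FR=S RL=W RR=S
after cmd 2 (t=35): FL=W FR=S RL=S RR=S
after cmd 3 (t=48): FL=S FR=W RL=W RR=W
after cmd 4 (t=59): FL=W FR=W RL=W RR=S


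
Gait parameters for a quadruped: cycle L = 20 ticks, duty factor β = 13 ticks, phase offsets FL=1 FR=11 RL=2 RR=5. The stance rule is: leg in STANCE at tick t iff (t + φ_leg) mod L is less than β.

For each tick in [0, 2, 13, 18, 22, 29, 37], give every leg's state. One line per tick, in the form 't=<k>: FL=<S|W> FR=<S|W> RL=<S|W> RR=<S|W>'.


t=0: phase=(1,11,2,5) vs β=13 → FL=S FR=S RL=S RR=S
t=2: phase=(3,13,4,7) vs β=13 → FL=S FR=W RL=S RR=S
t=13: phase=(14,4,15,18) vs β=13 → FL=W FR=S RL=W RR=W
t=18: phase=(19,9,0,3) vs β=13 → FL=W FR=S RL=S RR=S
t=22: phase=(3,13,4,7) vs β=13 → FL=S FR=W RL=S RR=S
t=29: phase=(10,0,11,14) vs β=13 → FL=S FR=S RL=S RR=W
t=37: phase=(18,8,19,2) vs β=13 → FL=W FR=S RL=W RR=S

t=0: FL=S FR=S RL=S RR=S
t=2: FL=S FR=W RL=S RR=S
t=13: FL=W FR=S RL=W RR=W
t=18: FL=W FR=S RL=S RR=S
t=22: FL=S FR=W RL=S RR=S
t=29: FL=S FR=S RL=S RR=W
t=37: FL=W FR=S RL=W RR=S


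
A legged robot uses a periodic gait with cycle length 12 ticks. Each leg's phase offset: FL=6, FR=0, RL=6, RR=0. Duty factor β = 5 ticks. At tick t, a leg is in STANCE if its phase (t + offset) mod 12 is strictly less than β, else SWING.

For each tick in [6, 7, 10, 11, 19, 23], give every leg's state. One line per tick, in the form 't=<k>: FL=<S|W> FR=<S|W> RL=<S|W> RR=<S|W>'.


t=6: phase=(0,6,0,6) vs β=5 → FL=S FR=W RL=S RR=W
t=7: phase=(1,7,1,7) vs β=5 → FL=S FR=W RL=S RR=W
t=10: phase=(4,10,4,10) vs β=5 → FL=S FR=W RL=S RR=W
t=11: phase=(5,11,5,11) vs β=5 → FL=W FR=W RL=W RR=W
t=19: phase=(1,7,1,7) vs β=5 → FL=S FR=W RL=S RR=W
t=23: phase=(5,11,5,11) vs β=5 → FL=W FR=W RL=W RR=W

t=6: FL=S FR=W RL=S RR=W
t=7: FL=S FR=W RL=S RR=W
t=10: FL=S FR=W RL=S RR=W
t=11: FL=W FR=W RL=W RR=W
t=19: FL=S FR=W RL=S RR=W
t=23: FL=W FR=W RL=W RR=W


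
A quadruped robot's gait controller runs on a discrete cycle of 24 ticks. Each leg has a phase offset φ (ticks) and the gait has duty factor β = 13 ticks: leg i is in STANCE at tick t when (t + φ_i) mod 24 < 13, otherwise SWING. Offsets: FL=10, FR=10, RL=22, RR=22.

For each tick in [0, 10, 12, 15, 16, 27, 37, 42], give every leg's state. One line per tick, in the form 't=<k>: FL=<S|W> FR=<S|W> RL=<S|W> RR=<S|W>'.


t=0: phase=(10,10,22,22) vs β=13 → FL=S FR=S RL=W RR=W
t=10: phase=(20,20,8,8) vs β=13 → FL=W FR=W RL=S RR=S
t=12: phase=(22,22,10,10) vs β=13 → FL=W FR=W RL=S RR=S
t=15: phase=(1,1,13,13) vs β=13 → FL=S FR=S RL=W RR=W
t=16: phase=(2,2,14,14) vs β=13 → FL=S FR=S RL=W RR=W
t=27: phase=(13,13,1,1) vs β=13 → FL=W FR=W RL=S RR=S
t=37: phase=(23,23,11,11) vs β=13 → FL=W FR=W RL=S RR=S
t=42: phase=(4,4,16,16) vs β=13 → FL=S FR=S RL=W RR=W

t=0: FL=S FR=S RL=W RR=W
t=10: FL=W FR=W RL=S RR=S
t=12: FL=W FR=W RL=S RR=S
t=15: FL=S FR=S RL=W RR=W
t=16: FL=S FR=S RL=W RR=W
t=27: FL=W FR=W RL=S RR=S
t=37: FL=W FR=W RL=S RR=S
t=42: FL=S FR=S RL=W RR=W


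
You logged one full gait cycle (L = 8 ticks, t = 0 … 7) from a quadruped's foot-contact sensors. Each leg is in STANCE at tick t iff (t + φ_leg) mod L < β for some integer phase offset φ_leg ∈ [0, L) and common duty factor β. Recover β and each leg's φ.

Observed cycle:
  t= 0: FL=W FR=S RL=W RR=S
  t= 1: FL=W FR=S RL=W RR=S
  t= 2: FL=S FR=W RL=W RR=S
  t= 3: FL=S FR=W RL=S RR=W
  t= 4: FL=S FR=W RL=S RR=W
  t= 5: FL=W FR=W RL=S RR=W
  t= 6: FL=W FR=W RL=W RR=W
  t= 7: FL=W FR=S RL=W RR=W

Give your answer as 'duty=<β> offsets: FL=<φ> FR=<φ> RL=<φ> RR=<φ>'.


duty β = stance ticks per leg = 3
FL: stance ticks = 3; W→S at t=2 → φ=6
FR: stance ticks = 3; W→S at t=7 → φ=1
RL: stance ticks = 3; W→S at t=3 → φ=5
RR: stance ticks = 3; W→S at t=0 → φ=0

duty=3 offsets: FL=6 FR=1 RL=5 RR=0


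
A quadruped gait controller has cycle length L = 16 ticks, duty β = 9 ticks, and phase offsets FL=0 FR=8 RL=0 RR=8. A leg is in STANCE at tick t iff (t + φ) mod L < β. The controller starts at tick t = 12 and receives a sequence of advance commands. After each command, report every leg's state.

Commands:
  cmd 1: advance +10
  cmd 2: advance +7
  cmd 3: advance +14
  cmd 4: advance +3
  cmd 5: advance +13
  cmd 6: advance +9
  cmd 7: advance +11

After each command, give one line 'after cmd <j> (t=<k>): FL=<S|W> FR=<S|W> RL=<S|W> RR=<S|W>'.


after cmd 1 (t=22): FL=S FR=W RL=S RR=W
after cmd 2 (t=29): FL=W FR=S RL=W RR=S
after cmd 3 (t=43): FL=W FR=S RL=W RR=S
after cmd 4 (t=46): FL=W FR=S RL=W RR=S
after cmd 5 (t=59): FL=W FR=S RL=W RR=S
after cmd 6 (t=68): FL=S FR=W RL=S RR=W
after cmd 7 (t=79): FL=W FR=S RL=W RR=S

start t=12: FL=W FR=S RL=W RR=S
cmd 1: advance +10 → t=22, phase=(6,14,6,14) → FL=S FR=W RL=S RR=W
cmd 2: advance +7 → t=29, phase=(13,5,13,5) → FL=W FR=S RL=W RR=S
cmd 3: advance +14 → t=43, phase=(11,3,11,3) → FL=W FR=S RL=W RR=S
cmd 4: advance +3 → t=46, phase=(14,6,14,6) → FL=W FR=S RL=W RR=S
cmd 5: advance +13 → t=59, phase=(11,3,11,3) → FL=W FR=S RL=W RR=S
cmd 6: advance +9 → t=68, phase=(4,12,4,12) → FL=S FR=W RL=S RR=W
cmd 7: advance +11 → t=79, phase=(15,7,15,7) → FL=W FR=S RL=W RR=S


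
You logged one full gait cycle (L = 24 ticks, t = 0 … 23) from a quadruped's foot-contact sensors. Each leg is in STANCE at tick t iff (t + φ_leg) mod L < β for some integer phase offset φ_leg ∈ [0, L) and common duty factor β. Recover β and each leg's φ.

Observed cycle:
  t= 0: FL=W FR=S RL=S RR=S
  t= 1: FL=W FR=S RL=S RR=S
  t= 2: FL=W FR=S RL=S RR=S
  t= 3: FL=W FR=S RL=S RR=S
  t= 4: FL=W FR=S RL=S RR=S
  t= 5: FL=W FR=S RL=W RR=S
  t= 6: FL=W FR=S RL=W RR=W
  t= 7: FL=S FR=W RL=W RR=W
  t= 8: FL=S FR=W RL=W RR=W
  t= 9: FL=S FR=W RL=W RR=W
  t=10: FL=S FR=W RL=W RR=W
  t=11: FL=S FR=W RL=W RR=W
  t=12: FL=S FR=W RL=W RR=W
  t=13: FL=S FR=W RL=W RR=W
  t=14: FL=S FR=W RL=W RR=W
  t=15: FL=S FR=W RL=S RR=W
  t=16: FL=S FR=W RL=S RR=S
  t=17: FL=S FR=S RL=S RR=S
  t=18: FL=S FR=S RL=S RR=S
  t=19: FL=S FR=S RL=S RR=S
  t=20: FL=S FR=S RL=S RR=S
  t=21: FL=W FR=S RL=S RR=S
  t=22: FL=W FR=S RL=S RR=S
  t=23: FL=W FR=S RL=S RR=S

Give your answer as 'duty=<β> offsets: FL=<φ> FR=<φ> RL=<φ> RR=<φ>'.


duty β = stance ticks per leg = 14
FL: stance ticks = 14; W→S at t=7 → φ=17
FR: stance ticks = 14; W→S at t=17 → φ=7
RL: stance ticks = 14; W→S at t=15 → φ=9
RR: stance ticks = 14; W→S at t=16 → φ=8

duty=14 offsets: FL=17 FR=7 RL=9 RR=8


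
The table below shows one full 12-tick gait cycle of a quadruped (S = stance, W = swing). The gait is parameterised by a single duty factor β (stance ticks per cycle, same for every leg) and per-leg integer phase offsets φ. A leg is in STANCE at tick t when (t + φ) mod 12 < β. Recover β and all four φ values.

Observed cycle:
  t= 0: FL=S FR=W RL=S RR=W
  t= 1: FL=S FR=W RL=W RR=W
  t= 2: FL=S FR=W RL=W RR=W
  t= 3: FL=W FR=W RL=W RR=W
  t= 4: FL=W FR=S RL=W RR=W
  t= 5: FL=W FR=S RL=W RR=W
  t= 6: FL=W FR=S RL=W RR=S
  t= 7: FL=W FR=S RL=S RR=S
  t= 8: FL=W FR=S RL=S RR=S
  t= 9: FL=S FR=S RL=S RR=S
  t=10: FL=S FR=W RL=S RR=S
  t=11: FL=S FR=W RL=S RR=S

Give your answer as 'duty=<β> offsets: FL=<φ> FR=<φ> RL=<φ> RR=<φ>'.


duty=6 offsets: FL=3 FR=8 RL=5 RR=6

duty β = stance ticks per leg = 6
FL: stance ticks = 6; W→S at t=9 → φ=3
FR: stance ticks = 6; W→S at t=4 → φ=8
RL: stance ticks = 6; W→S at t=7 → φ=5
RR: stance ticks = 6; W→S at t=6 → φ=6


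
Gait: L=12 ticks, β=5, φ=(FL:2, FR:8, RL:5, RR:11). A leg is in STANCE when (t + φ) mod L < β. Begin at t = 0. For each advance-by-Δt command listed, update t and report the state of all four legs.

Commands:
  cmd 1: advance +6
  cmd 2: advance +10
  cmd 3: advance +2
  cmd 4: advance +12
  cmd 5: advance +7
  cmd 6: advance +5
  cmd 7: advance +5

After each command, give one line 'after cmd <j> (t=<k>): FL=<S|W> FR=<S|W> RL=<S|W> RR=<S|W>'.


after cmd 1 (t=6): FL=W FR=S RL=W RR=W
after cmd 2 (t=16): FL=W FR=S RL=W RR=S
after cmd 3 (t=18): FL=W FR=S RL=W RR=W
after cmd 4 (t=30): FL=W FR=S RL=W RR=W
after cmd 5 (t=37): FL=S FR=W RL=W RR=S
after cmd 6 (t=42): FL=W FR=S RL=W RR=W
after cmd 7 (t=47): FL=S FR=W RL=S RR=W

start t=0: FL=S FR=W RL=W RR=W
cmd 1: advance +6 → t=6, phase=(8,2,11,5) → FL=W FR=S RL=W RR=W
cmd 2: advance +10 → t=16, phase=(6,0,9,3) → FL=W FR=S RL=W RR=S
cmd 3: advance +2 → t=18, phase=(8,2,11,5) → FL=W FR=S RL=W RR=W
cmd 4: advance +12 → t=30, phase=(8,2,11,5) → FL=W FR=S RL=W RR=W
cmd 5: advance +7 → t=37, phase=(3,9,6,0) → FL=S FR=W RL=W RR=S
cmd 6: advance +5 → t=42, phase=(8,2,11,5) → FL=W FR=S RL=W RR=W
cmd 7: advance +5 → t=47, phase=(1,7,4,10) → FL=S FR=W RL=S RR=W


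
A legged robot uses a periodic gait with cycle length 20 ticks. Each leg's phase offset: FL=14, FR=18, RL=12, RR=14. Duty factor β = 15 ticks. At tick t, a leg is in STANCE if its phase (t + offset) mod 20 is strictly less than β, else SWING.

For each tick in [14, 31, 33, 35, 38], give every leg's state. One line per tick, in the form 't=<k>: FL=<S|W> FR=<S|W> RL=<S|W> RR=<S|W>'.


t=14: FL=S FR=S RL=S RR=S
t=31: FL=S FR=S RL=S RR=S
t=33: FL=S FR=S RL=S RR=S
t=35: FL=S FR=S RL=S RR=S
t=38: FL=S FR=W RL=S RR=S

t=14: phase=(8,12,6,8) vs β=15 → FL=S FR=S RL=S RR=S
t=31: phase=(5,9,3,5) vs β=15 → FL=S FR=S RL=S RR=S
t=33: phase=(7,11,5,7) vs β=15 → FL=S FR=S RL=S RR=S
t=35: phase=(9,13,7,9) vs β=15 → FL=S FR=S RL=S RR=S
t=38: phase=(12,16,10,12) vs β=15 → FL=S FR=W RL=S RR=S


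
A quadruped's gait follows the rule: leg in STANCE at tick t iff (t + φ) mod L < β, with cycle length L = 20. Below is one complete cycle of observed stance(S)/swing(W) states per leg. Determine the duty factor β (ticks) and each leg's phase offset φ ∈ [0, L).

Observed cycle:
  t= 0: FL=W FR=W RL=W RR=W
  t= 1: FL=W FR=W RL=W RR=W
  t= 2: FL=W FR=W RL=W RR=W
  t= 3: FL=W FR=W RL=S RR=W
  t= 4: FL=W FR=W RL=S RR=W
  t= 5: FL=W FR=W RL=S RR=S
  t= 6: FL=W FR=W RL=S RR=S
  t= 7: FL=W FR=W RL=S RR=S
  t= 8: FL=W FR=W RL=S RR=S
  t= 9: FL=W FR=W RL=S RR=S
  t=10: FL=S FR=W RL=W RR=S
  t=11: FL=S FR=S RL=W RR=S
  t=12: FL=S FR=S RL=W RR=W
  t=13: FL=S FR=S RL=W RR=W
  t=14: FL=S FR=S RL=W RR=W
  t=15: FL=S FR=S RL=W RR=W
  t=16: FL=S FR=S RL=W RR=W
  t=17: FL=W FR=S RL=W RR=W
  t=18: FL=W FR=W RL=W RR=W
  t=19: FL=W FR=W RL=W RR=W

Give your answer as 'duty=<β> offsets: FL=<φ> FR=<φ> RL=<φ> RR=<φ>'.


duty β = stance ticks per leg = 7
FL: stance ticks = 7; W→S at t=10 → φ=10
FR: stance ticks = 7; W→S at t=11 → φ=9
RL: stance ticks = 7; W→S at t=3 → φ=17
RR: stance ticks = 7; W→S at t=5 → φ=15

duty=7 offsets: FL=10 FR=9 RL=17 RR=15


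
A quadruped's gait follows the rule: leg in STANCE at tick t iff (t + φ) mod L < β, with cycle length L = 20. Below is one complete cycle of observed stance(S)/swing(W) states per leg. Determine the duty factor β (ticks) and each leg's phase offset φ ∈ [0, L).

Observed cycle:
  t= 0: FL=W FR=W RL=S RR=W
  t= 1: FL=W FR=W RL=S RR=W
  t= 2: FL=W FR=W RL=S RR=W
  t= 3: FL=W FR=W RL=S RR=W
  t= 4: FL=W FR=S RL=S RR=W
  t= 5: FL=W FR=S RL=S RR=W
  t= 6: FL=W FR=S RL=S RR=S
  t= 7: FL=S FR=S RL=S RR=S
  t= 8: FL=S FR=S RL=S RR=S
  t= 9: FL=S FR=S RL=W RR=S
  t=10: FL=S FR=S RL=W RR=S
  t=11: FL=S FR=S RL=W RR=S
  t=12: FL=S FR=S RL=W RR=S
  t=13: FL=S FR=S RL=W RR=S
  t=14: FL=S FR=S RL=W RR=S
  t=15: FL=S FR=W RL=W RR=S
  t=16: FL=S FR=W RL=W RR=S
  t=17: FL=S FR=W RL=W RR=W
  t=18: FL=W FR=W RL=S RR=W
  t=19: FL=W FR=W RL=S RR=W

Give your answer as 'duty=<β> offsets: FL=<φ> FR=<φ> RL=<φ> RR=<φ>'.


duty β = stance ticks per leg = 11
FL: stance ticks = 11; W→S at t=7 → φ=13
FR: stance ticks = 11; W→S at t=4 → φ=16
RL: stance ticks = 11; W→S at t=18 → φ=2
RR: stance ticks = 11; W→S at t=6 → φ=14

duty=11 offsets: FL=13 FR=16 RL=2 RR=14


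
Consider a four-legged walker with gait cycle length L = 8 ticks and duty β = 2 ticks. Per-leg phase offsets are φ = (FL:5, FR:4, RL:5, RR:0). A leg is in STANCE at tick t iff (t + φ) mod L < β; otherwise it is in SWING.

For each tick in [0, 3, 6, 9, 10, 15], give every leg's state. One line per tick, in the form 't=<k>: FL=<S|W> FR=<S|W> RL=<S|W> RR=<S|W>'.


t=0: phase=(5,4,5,0) vs β=2 → FL=W FR=W RL=W RR=S
t=3: phase=(0,7,0,3) vs β=2 → FL=S FR=W RL=S RR=W
t=6: phase=(3,2,3,6) vs β=2 → FL=W FR=W RL=W RR=W
t=9: phase=(6,5,6,1) vs β=2 → FL=W FR=W RL=W RR=S
t=10: phase=(7,6,7,2) vs β=2 → FL=W FR=W RL=W RR=W
t=15: phase=(4,3,4,7) vs β=2 → FL=W FR=W RL=W RR=W

t=0: FL=W FR=W RL=W RR=S
t=3: FL=S FR=W RL=S RR=W
t=6: FL=W FR=W RL=W RR=W
t=9: FL=W FR=W RL=W RR=S
t=10: FL=W FR=W RL=W RR=W
t=15: FL=W FR=W RL=W RR=W


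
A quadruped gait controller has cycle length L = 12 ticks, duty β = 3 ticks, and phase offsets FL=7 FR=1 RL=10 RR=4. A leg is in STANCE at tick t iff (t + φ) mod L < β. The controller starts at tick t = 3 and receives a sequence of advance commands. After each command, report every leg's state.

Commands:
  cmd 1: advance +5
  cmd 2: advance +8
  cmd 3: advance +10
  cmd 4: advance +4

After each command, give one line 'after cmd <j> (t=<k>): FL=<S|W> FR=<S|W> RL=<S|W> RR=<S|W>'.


start t=3: FL=W FR=W RL=S RR=W
cmd 1: advance +5 → t=8, phase=(3,9,6,0) → FL=W FR=W RL=W RR=S
cmd 2: advance +8 → t=16, phase=(11,5,2,8) → FL=W FR=W RL=S RR=W
cmd 3: advance +10 → t=26, phase=(9,3,0,6) → FL=W FR=W RL=S RR=W
cmd 4: advance +4 → t=30, phase=(1,7,4,10) → FL=S FR=W RL=W RR=W

after cmd 1 (t=8): FL=W FR=W RL=W RR=S
after cmd 2 (t=16): FL=W FR=W RL=S RR=W
after cmd 3 (t=26): FL=W FR=W RL=S RR=W
after cmd 4 (t=30): FL=S FR=W RL=W RR=W


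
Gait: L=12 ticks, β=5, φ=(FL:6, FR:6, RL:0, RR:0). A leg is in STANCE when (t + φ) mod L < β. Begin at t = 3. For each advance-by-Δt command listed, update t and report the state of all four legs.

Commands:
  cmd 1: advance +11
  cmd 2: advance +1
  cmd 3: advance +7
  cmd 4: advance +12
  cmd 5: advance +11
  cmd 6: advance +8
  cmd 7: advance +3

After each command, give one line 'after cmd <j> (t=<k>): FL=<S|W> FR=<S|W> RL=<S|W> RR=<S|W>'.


start t=3: FL=W FR=W RL=S RR=S
cmd 1: advance +11 → t=14, phase=(8,8,2,2) → FL=W FR=W RL=S RR=S
cmd 2: advance +1 → t=15, phase=(9,9,3,3) → FL=W FR=W RL=S RR=S
cmd 3: advance +7 → t=22, phase=(4,4,10,10) → FL=S FR=S RL=W RR=W
cmd 4: advance +12 → t=34, phase=(4,4,10,10) → FL=S FR=S RL=W RR=W
cmd 5: advance +11 → t=45, phase=(3,3,9,9) → FL=S FR=S RL=W RR=W
cmd 6: advance +8 → t=53, phase=(11,11,5,5) → FL=W FR=W RL=W RR=W
cmd 7: advance +3 → t=56, phase=(2,2,8,8) → FL=S FR=S RL=W RR=W

after cmd 1 (t=14): FL=W FR=W RL=S RR=S
after cmd 2 (t=15): FL=W FR=W RL=S RR=S
after cmd 3 (t=22): FL=S FR=S RL=W RR=W
after cmd 4 (t=34): FL=S FR=S RL=W RR=W
after cmd 5 (t=45): FL=S FR=S RL=W RR=W
after cmd 6 (t=53): FL=W FR=W RL=W RR=W
after cmd 7 (t=56): FL=S FR=S RL=W RR=W


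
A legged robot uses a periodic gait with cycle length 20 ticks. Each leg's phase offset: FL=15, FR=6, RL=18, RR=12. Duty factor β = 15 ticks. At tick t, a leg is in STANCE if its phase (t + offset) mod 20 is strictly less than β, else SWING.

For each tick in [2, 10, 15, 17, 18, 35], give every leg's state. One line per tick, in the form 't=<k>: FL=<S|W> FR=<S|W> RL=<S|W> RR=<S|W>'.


t=2: phase=(17,8,0,14) vs β=15 → FL=W FR=S RL=S RR=S
t=10: phase=(5,16,8,2) vs β=15 → FL=S FR=W RL=S RR=S
t=15: phase=(10,1,13,7) vs β=15 → FL=S FR=S RL=S RR=S
t=17: phase=(12,3,15,9) vs β=15 → FL=S FR=S RL=W RR=S
t=18: phase=(13,4,16,10) vs β=15 → FL=S FR=S RL=W RR=S
t=35: phase=(10,1,13,7) vs β=15 → FL=S FR=S RL=S RR=S

t=2: FL=W FR=S RL=S RR=S
t=10: FL=S FR=W RL=S RR=S
t=15: FL=S FR=S RL=S RR=S
t=17: FL=S FR=S RL=W RR=S
t=18: FL=S FR=S RL=W RR=S
t=35: FL=S FR=S RL=S RR=S


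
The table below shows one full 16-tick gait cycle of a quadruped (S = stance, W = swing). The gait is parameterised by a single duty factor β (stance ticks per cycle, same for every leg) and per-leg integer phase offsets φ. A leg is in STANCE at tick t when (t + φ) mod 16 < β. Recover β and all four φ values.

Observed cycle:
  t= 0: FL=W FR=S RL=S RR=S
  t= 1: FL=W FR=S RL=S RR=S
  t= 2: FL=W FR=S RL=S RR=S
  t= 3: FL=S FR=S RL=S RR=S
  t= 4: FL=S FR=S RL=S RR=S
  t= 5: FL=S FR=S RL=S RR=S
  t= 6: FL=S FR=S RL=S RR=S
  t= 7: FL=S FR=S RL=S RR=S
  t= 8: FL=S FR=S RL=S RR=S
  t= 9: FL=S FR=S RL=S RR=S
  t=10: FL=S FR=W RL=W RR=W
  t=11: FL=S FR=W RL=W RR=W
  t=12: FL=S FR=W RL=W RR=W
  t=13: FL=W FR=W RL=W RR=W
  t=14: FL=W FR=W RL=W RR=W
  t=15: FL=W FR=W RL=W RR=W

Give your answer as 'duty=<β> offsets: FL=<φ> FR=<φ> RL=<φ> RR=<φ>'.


duty β = stance ticks per leg = 10
FL: stance ticks = 10; W→S at t=3 → φ=13
FR: stance ticks = 10; W→S at t=0 → φ=0
RL: stance ticks = 10; W→S at t=0 → φ=0
RR: stance ticks = 10; W→S at t=0 → φ=0

duty=10 offsets: FL=13 FR=0 RL=0 RR=0


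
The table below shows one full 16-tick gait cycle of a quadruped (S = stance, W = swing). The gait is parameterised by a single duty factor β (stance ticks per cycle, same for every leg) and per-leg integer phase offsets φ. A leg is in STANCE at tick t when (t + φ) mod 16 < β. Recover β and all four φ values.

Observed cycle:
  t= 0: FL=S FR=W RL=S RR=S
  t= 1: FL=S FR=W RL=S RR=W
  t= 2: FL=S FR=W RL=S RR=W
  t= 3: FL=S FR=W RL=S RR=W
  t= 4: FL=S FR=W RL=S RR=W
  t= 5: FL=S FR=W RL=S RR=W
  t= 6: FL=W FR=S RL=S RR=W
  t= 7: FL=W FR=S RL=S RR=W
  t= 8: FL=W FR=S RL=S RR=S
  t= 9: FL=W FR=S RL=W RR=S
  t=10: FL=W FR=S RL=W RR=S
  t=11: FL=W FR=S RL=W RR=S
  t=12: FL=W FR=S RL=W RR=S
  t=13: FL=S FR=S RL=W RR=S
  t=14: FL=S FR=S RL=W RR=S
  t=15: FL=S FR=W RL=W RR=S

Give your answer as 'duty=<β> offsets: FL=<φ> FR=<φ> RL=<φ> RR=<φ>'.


duty=9 offsets: FL=3 FR=10 RL=0 RR=8

duty β = stance ticks per leg = 9
FL: stance ticks = 9; W→S at t=13 → φ=3
FR: stance ticks = 9; W→S at t=6 → φ=10
RL: stance ticks = 9; W→S at t=0 → φ=0
RR: stance ticks = 9; W→S at t=8 → φ=8


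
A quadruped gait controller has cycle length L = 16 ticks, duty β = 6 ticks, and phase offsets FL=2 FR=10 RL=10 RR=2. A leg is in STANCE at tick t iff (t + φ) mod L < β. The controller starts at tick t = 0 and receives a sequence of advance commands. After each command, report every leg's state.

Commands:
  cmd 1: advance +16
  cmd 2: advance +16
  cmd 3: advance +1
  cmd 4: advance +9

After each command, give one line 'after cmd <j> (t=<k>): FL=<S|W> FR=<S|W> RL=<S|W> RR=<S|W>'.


start t=0: FL=S FR=W RL=W RR=S
cmd 1: advance +16 → t=16, phase=(2,10,10,2) → FL=S FR=W RL=W RR=S
cmd 2: advance +16 → t=32, phase=(2,10,10,2) → FL=S FR=W RL=W RR=S
cmd 3: advance +1 → t=33, phase=(3,11,11,3) → FL=S FR=W RL=W RR=S
cmd 4: advance +9 → t=42, phase=(12,4,4,12) → FL=W FR=S RL=S RR=W

after cmd 1 (t=16): FL=S FR=W RL=W RR=S
after cmd 2 (t=32): FL=S FR=W RL=W RR=S
after cmd 3 (t=33): FL=S FR=W RL=W RR=S
after cmd 4 (t=42): FL=W FR=S RL=S RR=W


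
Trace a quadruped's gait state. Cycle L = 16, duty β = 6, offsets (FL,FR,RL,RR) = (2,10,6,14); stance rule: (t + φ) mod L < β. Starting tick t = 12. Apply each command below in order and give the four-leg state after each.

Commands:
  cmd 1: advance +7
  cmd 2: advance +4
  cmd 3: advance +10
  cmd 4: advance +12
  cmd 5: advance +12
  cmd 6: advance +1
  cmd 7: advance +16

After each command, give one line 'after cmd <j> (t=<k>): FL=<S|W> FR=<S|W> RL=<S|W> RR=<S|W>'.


after cmd 1 (t=19): FL=S FR=W RL=W RR=S
after cmd 2 (t=23): FL=W FR=S RL=W RR=S
after cmd 3 (t=33): FL=S FR=W RL=W RR=W
after cmd 4 (t=45): FL=W FR=W RL=S RR=W
after cmd 5 (t=57): FL=W FR=S RL=W RR=W
after cmd 6 (t=58): FL=W FR=S RL=S RR=W
after cmd 7 (t=74): FL=W FR=S RL=S RR=W

start t=12: FL=W FR=W RL=S RR=W
cmd 1: advance +7 → t=19, phase=(5,13,9,1) → FL=S FR=W RL=W RR=S
cmd 2: advance +4 → t=23, phase=(9,1,13,5) → FL=W FR=S RL=W RR=S
cmd 3: advance +10 → t=33, phase=(3,11,7,15) → FL=S FR=W RL=W RR=W
cmd 4: advance +12 → t=45, phase=(15,7,3,11) → FL=W FR=W RL=S RR=W
cmd 5: advance +12 → t=57, phase=(11,3,15,7) → FL=W FR=S RL=W RR=W
cmd 6: advance +1 → t=58, phase=(12,4,0,8) → FL=W FR=S RL=S RR=W
cmd 7: advance +16 → t=74, phase=(12,4,0,8) → FL=W FR=S RL=S RR=W


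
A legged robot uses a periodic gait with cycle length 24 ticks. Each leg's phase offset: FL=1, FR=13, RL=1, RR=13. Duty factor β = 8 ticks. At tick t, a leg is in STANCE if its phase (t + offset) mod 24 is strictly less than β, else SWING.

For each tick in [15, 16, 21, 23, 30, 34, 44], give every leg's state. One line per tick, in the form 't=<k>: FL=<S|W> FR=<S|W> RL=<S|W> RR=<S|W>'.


t=15: FL=W FR=S RL=W RR=S
t=16: FL=W FR=S RL=W RR=S
t=21: FL=W FR=W RL=W RR=W
t=23: FL=S FR=W RL=S RR=W
t=30: FL=S FR=W RL=S RR=W
t=34: FL=W FR=W RL=W RR=W
t=44: FL=W FR=W RL=W RR=W

t=15: phase=(16,4,16,4) vs β=8 → FL=W FR=S RL=W RR=S
t=16: phase=(17,5,17,5) vs β=8 → FL=W FR=S RL=W RR=S
t=21: phase=(22,10,22,10) vs β=8 → FL=W FR=W RL=W RR=W
t=23: phase=(0,12,0,12) vs β=8 → FL=S FR=W RL=S RR=W
t=30: phase=(7,19,7,19) vs β=8 → FL=S FR=W RL=S RR=W
t=34: phase=(11,23,11,23) vs β=8 → FL=W FR=W RL=W RR=W
t=44: phase=(21,9,21,9) vs β=8 → FL=W FR=W RL=W RR=W


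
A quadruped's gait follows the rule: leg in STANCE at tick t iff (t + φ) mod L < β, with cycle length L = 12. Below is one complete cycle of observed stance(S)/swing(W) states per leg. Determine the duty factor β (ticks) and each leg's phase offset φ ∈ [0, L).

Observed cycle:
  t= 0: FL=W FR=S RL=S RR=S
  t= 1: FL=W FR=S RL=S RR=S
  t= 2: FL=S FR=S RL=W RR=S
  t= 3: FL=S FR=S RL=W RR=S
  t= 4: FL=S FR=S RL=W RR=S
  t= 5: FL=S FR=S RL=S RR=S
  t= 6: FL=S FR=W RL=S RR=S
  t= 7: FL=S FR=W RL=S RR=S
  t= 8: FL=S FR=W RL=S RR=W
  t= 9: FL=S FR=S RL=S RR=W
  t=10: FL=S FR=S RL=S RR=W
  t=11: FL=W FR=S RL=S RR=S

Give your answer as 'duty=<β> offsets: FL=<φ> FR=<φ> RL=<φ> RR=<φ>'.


duty=9 offsets: FL=10 FR=3 RL=7 RR=1

duty β = stance ticks per leg = 9
FL: stance ticks = 9; W→S at t=2 → φ=10
FR: stance ticks = 9; W→S at t=9 → φ=3
RL: stance ticks = 9; W→S at t=5 → φ=7
RR: stance ticks = 9; W→S at t=11 → φ=1


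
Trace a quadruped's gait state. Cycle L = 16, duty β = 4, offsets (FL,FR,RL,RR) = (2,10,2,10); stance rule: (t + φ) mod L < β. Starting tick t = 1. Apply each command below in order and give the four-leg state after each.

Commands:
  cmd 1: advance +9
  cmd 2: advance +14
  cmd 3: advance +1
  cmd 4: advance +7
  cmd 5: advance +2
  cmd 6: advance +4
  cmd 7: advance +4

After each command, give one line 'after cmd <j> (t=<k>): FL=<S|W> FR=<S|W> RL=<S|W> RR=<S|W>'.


start t=1: FL=S FR=W RL=S RR=W
cmd 1: advance +9 → t=10, phase=(12,4,12,4) → FL=W FR=W RL=W RR=W
cmd 2: advance +14 → t=24, phase=(10,2,10,2) → FL=W FR=S RL=W RR=S
cmd 3: advance +1 → t=25, phase=(11,3,11,3) → FL=W FR=S RL=W RR=S
cmd 4: advance +7 → t=32, phase=(2,10,2,10) → FL=S FR=W RL=S RR=W
cmd 5: advance +2 → t=34, phase=(4,12,4,12) → FL=W FR=W RL=W RR=W
cmd 6: advance +4 → t=38, phase=(8,0,8,0) → FL=W FR=S RL=W RR=S
cmd 7: advance +4 → t=42, phase=(12,4,12,4) → FL=W FR=W RL=W RR=W

after cmd 1 (t=10): FL=W FR=W RL=W RR=W
after cmd 2 (t=24): FL=W FR=S RL=W RR=S
after cmd 3 (t=25): FL=W FR=S RL=W RR=S
after cmd 4 (t=32): FL=S FR=W RL=S RR=W
after cmd 5 (t=34): FL=W FR=W RL=W RR=W
after cmd 6 (t=38): FL=W FR=S RL=W RR=S
after cmd 7 (t=42): FL=W FR=W RL=W RR=W


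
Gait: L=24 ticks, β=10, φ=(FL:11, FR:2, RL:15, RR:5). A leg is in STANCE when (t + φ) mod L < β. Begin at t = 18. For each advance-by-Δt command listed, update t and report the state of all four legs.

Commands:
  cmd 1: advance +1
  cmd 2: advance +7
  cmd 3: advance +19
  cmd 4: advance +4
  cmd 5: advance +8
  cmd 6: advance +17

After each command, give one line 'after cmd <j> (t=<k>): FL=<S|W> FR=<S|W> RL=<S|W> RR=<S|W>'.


after cmd 1 (t=19): FL=S FR=W RL=W RR=S
after cmd 2 (t=26): FL=W FR=S RL=W RR=S
after cmd 3 (t=45): FL=S FR=W RL=W RR=S
after cmd 4 (t=49): FL=W FR=S RL=W RR=S
after cmd 5 (t=57): FL=W FR=W RL=S RR=W
after cmd 6 (t=74): FL=W FR=S RL=W RR=S

start t=18: FL=S FR=W RL=S RR=W
cmd 1: advance +1 → t=19, phase=(6,21,10,0) → FL=S FR=W RL=W RR=S
cmd 2: advance +7 → t=26, phase=(13,4,17,7) → FL=W FR=S RL=W RR=S
cmd 3: advance +19 → t=45, phase=(8,23,12,2) → FL=S FR=W RL=W RR=S
cmd 4: advance +4 → t=49, phase=(12,3,16,6) → FL=W FR=S RL=W RR=S
cmd 5: advance +8 → t=57, phase=(20,11,0,14) → FL=W FR=W RL=S RR=W
cmd 6: advance +17 → t=74, phase=(13,4,17,7) → FL=W FR=S RL=W RR=S


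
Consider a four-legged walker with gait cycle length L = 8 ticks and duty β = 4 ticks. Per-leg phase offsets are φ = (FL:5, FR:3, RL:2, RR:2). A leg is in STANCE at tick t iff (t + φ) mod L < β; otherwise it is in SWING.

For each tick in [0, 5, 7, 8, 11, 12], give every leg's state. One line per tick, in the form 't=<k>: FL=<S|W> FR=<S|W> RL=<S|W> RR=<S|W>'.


t=0: FL=W FR=S RL=S RR=S
t=5: FL=S FR=S RL=W RR=W
t=7: FL=W FR=S RL=S RR=S
t=8: FL=W FR=S RL=S RR=S
t=11: FL=S FR=W RL=W RR=W
t=12: FL=S FR=W RL=W RR=W

t=0: phase=(5,3,2,2) vs β=4 → FL=W FR=S RL=S RR=S
t=5: phase=(2,0,7,7) vs β=4 → FL=S FR=S RL=W RR=W
t=7: phase=(4,2,1,1) vs β=4 → FL=W FR=S RL=S RR=S
t=8: phase=(5,3,2,2) vs β=4 → FL=W FR=S RL=S RR=S
t=11: phase=(0,6,5,5) vs β=4 → FL=S FR=W RL=W RR=W
t=12: phase=(1,7,6,6) vs β=4 → FL=S FR=W RL=W RR=W


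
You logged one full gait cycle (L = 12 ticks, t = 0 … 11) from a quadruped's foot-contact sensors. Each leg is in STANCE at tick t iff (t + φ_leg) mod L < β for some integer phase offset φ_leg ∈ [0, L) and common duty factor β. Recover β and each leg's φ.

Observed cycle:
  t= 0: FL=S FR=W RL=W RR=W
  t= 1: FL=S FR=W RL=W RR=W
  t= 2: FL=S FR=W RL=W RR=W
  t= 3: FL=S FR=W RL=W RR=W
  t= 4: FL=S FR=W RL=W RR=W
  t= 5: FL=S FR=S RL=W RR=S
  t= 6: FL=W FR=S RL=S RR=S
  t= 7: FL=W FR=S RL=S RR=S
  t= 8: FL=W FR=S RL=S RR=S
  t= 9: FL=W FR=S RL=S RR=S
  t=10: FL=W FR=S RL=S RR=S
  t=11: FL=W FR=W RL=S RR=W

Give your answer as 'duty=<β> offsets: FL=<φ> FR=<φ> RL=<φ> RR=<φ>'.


duty=6 offsets: FL=0 FR=7 RL=6 RR=7

duty β = stance ticks per leg = 6
FL: stance ticks = 6; W→S at t=0 → φ=0
FR: stance ticks = 6; W→S at t=5 → φ=7
RL: stance ticks = 6; W→S at t=6 → φ=6
RR: stance ticks = 6; W→S at t=5 → φ=7
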